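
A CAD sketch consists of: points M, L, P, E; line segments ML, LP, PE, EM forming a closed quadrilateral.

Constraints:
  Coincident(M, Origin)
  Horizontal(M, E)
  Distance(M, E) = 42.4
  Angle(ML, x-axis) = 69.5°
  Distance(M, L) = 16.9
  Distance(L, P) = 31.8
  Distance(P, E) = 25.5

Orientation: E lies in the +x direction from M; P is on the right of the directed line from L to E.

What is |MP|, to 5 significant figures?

23.808

M is at the origin; M and E share the same y with |ME| = 42.4 and E in +x, so E = (42.4, 0). ML runs at 69.5° with |ML| = 16.9, so L = (5.9185, 15.830). P is determined by |LP| = 31.8 and |PE| = 25.5 together: it lies at the intersection of circle(L, 31.8) and circle(E, 25.5). With |LE| = 39.768, the foot of the radical line on LE is 24.423 from L and the perpendicular offset is √(31.8² − 24.423²) = 20.366. Taking the right-of-LE solution: P = (20.216, -12.575).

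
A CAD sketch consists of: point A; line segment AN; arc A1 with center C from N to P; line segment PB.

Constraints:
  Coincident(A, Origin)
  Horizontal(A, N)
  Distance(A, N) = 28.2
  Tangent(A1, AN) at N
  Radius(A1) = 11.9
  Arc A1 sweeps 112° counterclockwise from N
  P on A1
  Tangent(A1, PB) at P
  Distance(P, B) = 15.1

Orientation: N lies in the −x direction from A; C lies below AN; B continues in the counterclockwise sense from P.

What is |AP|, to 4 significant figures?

42.51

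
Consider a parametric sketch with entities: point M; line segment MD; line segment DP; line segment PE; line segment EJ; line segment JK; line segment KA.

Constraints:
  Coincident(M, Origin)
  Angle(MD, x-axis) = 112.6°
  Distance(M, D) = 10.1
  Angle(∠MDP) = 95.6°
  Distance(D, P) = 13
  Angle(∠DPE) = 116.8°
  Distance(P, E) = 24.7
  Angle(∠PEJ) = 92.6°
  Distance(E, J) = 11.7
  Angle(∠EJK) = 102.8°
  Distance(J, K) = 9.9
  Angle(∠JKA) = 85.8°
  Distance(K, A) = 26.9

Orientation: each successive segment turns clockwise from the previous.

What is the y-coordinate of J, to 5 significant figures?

-8.5784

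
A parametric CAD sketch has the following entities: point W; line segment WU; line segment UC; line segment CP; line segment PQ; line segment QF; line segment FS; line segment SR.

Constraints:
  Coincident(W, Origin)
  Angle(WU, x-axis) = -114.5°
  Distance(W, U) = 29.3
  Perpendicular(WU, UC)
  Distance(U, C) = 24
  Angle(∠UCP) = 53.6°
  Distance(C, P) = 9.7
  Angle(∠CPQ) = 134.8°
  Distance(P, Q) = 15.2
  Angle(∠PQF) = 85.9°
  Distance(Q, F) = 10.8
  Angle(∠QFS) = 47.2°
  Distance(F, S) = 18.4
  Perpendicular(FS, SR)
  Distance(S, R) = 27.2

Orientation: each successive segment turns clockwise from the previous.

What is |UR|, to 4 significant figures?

32.00

W is at the origin; WU runs at -114.5° with length 29.3, so U = (-12.15, -26.66). The perpendicularity gives UC at right angles to WU, so UC runs at 155.5°; with |UC| = 24.0, C = (-33.99, -16.71). ∠UCP = 53.6° gives CP at 29.10° from the x-axis; with |CP| = 9.7, P = (-25.51, -11.99). ∠CPQ = 134.8° gives PQ at -16.10° from the x-axis; with |PQ| = 15.2, Q = (-10.91, -16.21). ∠PQF = 85.9° gives QF at -110.2° from the x-axis; with |QF| = 10.8, F = (-14.64, -26.34). ∠QFS = 47.2° gives FS at 117.0° from the x-axis; with |FS| = 18.4, S = (-22.99, -9.948). FS is perpendicular to SR, so SR runs at 27.00°; with |SR| = 27.2, R = (1.243, 2.400). Then |UR| = |R − U| = 32.00.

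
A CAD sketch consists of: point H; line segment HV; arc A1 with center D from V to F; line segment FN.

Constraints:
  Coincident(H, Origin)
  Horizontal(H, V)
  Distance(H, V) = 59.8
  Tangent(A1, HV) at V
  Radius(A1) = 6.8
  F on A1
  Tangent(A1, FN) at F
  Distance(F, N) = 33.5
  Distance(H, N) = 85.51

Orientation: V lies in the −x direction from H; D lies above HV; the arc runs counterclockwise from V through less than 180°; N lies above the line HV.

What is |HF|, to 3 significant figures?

56.0

H is at the origin; HV is horizontal with |HV| = 59.8 and V on the −x side, so V = (-59.8, 0.00). Tangency of A1 to HV means the radius DV is perpendicular to HV, so D = V + (0, 6.8) = (-59.8, 6.80). Since DF ⟂ FN (tangency), |DN| = √(6.8² + 33.5²) = 34.2 regardless of where F sits on A1. So N lies on both circle(H, 85.51) and circle(D, 34.2); the above-HV intersection is N = (-77.6, 36.0). F is the foot of the tangent from N: F = (-54.8, 11.4).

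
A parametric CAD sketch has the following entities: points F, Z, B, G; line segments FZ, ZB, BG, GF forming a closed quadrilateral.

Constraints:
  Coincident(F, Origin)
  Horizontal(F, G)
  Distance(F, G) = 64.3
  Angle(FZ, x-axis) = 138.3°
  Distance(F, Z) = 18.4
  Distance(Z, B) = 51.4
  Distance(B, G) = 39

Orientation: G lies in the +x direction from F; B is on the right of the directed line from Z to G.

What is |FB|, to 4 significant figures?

33.26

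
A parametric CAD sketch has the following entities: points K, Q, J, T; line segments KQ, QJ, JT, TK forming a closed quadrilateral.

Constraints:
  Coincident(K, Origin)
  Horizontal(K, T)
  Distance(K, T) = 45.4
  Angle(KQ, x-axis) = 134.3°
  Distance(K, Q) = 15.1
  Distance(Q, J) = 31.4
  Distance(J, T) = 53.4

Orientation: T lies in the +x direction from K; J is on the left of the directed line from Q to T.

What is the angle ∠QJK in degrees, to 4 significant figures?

23.14°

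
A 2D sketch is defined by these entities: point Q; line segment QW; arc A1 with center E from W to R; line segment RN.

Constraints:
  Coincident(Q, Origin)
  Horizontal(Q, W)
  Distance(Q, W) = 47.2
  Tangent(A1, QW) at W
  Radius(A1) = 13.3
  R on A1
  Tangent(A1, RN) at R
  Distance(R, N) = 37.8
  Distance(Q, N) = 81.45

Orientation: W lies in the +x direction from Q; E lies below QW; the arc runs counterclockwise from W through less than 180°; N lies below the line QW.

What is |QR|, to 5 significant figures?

44.210

Checks: |EW| = 13.30 ✓; |ER| = 13.30 ✓; ∠(ER, RN) = 90.00° ✓; |RN| = 37.80 ✓; |QN| = 81.45 ✓.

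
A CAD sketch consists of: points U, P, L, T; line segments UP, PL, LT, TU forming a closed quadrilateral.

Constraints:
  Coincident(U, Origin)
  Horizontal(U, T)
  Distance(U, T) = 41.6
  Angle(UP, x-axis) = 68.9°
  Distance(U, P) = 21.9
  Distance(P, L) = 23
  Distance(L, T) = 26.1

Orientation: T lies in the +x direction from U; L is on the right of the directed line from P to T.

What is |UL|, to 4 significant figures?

15.58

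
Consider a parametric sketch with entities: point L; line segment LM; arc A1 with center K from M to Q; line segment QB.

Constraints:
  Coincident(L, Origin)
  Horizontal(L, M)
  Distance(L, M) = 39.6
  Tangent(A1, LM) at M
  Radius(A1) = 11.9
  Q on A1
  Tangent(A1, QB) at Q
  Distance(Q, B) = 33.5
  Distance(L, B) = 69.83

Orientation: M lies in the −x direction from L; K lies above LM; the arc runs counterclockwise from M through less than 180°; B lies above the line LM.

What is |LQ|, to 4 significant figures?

36.85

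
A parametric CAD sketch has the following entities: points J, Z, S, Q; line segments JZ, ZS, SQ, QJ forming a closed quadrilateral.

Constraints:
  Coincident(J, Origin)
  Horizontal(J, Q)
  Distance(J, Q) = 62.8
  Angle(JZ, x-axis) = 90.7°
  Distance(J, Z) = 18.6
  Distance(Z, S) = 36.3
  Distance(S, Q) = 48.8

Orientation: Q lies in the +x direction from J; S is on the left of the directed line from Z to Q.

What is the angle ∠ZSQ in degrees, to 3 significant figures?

100°

J is at the origin; JQ is horizontal with |JQ| = 62.8 and Q in +x, so Q = (62.8, 0). JZ runs at 90.7° with |JZ| = 18.6, so Z = (-0.227, 18.6). S is determined by |ZS| = 36.3 and |SQ| = 48.8 together: it lies at the intersection of circle(Z, 36.3) and circle(Q, 48.8). With |ZQ| = 65.7, the foot of the radical line on ZQ is 24.8 from Z and the perpendicular offset is √(36.3² − 24.8²) = 26.5. Taking the left-of-ZQ solution: S = (31.0, 37.0).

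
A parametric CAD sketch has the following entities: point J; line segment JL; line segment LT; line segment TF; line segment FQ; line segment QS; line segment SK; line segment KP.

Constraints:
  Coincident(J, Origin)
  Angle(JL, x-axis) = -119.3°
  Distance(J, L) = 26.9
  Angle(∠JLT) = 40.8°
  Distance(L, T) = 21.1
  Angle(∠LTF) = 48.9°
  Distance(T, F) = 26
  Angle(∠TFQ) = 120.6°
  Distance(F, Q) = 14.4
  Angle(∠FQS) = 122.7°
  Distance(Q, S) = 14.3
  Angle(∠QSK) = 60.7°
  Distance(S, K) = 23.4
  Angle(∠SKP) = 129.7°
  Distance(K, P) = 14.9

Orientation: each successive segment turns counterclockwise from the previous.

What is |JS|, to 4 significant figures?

38.49

∠TFQ = 120.6° gives FQ at -149.6° from the x-axis; with |FQ| = 14.4, Q = (-28.48, -10.96). ∠FQS = 122.7° gives QS at -92.30° from the x-axis; with |QS| = 14.3, S = (-29.06, -25.25). Then |JS| = |S − J| = 38.49.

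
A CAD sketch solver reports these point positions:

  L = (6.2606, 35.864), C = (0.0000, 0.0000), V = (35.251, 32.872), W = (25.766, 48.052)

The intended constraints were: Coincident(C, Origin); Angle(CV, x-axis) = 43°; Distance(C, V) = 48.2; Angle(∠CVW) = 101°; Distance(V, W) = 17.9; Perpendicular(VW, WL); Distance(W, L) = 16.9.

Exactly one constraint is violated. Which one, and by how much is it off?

Distance(W, L) = 16.9 — off by 6.10.

C = (0.00, 0.00) ✓; CV at 43.00° ✓; |CV| = 48.20 ✓; ∠CVW = 101.0° ✓; |VW| = 17.90 ✓; ∠(VW, WL) = 90.00° ✓; |WL| = 23.00 ✗.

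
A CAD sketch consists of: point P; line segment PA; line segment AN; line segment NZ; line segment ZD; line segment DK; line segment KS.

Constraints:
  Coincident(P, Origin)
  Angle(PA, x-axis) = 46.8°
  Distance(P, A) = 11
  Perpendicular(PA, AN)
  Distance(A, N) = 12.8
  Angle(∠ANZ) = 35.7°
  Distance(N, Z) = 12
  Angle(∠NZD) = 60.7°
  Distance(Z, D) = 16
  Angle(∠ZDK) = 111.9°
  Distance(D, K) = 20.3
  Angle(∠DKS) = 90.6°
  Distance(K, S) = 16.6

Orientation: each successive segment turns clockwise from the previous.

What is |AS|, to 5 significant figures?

27.459

P is at the origin; PA runs at 46.8° with length 11.0, so A = (7.5300, 8.0187). PA ⟂ AN, so AN runs at -43.200°; with |AN| = 12.8, N = (16.861, -0.74355). ∠ANZ = 35.7° gives NZ at 172.50° from the x-axis; with |NZ| = 12.0, Z = (4.9635, 0.82277). ∠NZD = 60.7° gives ZD at 53.200° from the x-axis; with |ZD| = 16.0, D = (14.548, 13.634). ∠ZDK = 111.9° gives DK at -14.900° from the x-axis; with |DK| = 20.3, K = (34.165, 8.4147). ∠DKS = 90.6° gives KS at -104.30° from the x-axis; with |KS| = 16.6, S = (30.065, -7.6710). Then |AS| = |S − A| = 27.459.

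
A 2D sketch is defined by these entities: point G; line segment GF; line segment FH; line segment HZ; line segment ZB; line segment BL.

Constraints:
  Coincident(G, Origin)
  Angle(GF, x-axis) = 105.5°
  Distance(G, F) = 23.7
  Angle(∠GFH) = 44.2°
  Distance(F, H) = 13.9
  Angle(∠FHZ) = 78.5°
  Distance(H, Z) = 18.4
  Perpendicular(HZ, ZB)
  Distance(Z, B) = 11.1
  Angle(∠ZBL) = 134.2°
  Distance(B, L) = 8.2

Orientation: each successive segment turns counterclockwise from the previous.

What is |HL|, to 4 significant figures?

20.97

G is at the origin; GF runs at 105.5° with length 23.7, so F = (-6.334, 22.84). ∠GFH = 44.2° gives FH at -118.7° from the x-axis; with |FH| = 13.9, H = (-13.01, 10.65). ∠FHZ = 78.5° gives HZ at -17.20° from the x-axis; with |HZ| = 18.4, Z = (4.568, 5.205). The perpendicularity gives ZB at right angles to HZ, so ZB runs at 72.80°; with |ZB| = 11.1, B = (7.851, 15.81). ∠ZBL = 134.2° gives BL at 118.6° from the x-axis; with |BL| = 8.2, L = (3.926, 23.01). Then |HL| = |L − H| = 20.97.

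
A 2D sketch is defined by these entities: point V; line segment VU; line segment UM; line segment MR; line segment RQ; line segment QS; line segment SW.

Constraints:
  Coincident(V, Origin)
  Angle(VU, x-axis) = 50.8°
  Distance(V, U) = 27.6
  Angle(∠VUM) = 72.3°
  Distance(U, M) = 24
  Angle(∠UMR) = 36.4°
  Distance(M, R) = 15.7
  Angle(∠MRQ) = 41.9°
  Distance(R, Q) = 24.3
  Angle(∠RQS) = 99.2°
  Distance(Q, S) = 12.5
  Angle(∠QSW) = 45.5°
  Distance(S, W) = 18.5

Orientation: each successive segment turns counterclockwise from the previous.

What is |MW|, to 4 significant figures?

8.849

V is at the origin; VU runs at 50.8° with length 27.6, so U = (17.44, 21.39). ∠VUM = 72.3° gives UM at 158.5° from the x-axis; with |UM| = 24.0, M = (-4.886, 30.18). ∠UMR = 36.4° gives MR at -57.90° from the x-axis; with |MR| = 15.7, R = (3.457, 16.88). ∠MRQ = 41.9° gives RQ at 80.20° from the x-axis; with |RQ| = 24.3, Q = (7.593, 40.83). ∠RQS = 99.2° gives QS at 161.0° from the x-axis; with |QS| = 12.5, S = (-4.226, 44.90). ∠QSW = 45.5° gives SW at -64.50° from the x-axis; with |SW| = 18.5, W = (3.739, 28.20). Then |MW| = |W − M| = 8.849.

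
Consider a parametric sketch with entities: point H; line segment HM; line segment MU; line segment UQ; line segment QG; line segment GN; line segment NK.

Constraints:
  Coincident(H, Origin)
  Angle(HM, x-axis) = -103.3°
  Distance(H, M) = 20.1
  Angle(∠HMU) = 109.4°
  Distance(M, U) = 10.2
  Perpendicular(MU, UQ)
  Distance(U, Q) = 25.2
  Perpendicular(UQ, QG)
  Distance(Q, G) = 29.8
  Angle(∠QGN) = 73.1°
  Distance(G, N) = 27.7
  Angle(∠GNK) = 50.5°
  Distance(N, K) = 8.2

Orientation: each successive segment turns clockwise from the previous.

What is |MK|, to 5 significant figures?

8.9261

H is at the origin; HM runs at -103.3° with length 20.1, so M = (-4.6240, -19.561). ∠HMU = 109.4° gives MU at -173.90° from the x-axis; with |MU| = 10.2, U = (-14.766, -20.645). MU is perpendicular to UQ, so UQ runs at 96.100°; with |UQ| = 25.2, Q = (-17.444, 4.4125). The perpendicularity gives QG at right angles to UQ, so QG runs at 6.1000°; with |QG| = 29.8, G = (12.187, 7.5792). ∠QGN = 73.1° gives GN at -100.80° from the x-axis; with |GN| = 27.7, N = (6.9967, -19.630). ∠GNK = 50.5° gives NK at 129.70° from the x-axis; with |NK| = 8.2, K = (1.7588, -13.321). Then |MK| = |K − M| = 8.9261.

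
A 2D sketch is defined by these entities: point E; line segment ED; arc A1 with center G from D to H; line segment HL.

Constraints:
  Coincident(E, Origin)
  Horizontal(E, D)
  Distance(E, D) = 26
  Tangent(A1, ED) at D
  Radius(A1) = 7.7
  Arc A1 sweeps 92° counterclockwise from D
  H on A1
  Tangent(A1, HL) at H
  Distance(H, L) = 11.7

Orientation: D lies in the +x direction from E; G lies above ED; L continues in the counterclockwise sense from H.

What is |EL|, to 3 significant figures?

38.7

On A1, D sits at bearing -90° from G; a 92° counterclockwise sweep puts H at bearing 2°, so H = G + 7.7·(cos 2°, sin 2°) = (33.7, 7.97). The tangent condition forces GH to be normal to HL, so HL runs along (−sin 2°, cos 2°); with |HL| = 11.7, L = (33.3, 19.7). Then |EL| = |L − E| = 38.7.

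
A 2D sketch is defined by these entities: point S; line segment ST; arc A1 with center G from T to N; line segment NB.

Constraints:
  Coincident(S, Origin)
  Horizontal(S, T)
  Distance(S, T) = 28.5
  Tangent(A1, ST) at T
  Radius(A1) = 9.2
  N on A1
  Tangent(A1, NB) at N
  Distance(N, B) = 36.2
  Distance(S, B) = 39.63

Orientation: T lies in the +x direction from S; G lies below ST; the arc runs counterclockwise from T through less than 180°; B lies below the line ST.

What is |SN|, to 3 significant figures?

20.8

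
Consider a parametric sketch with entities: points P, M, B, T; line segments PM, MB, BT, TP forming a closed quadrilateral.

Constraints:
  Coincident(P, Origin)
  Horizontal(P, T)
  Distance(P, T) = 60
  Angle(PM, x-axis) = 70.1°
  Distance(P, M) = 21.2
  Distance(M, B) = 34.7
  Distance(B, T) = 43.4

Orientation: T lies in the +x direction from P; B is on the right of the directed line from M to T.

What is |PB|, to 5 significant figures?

22.573

P is at the origin; PT is horizontal with |PT| = 60.0 and T in +x, so T = (60.0, 0). PM runs at 70.1° with |PM| = 21.2, so M = (7.2160, 19.934). B is determined by |MB| = 34.7 and |BT| = 43.4 together: it lies at the intersection of circle(M, 34.7) and circle(T, 43.4). With |MT| = 56.423, the foot of the radical line on MT is 22.190 from M and the perpendicular offset is √(34.7² − 22.190²) = 26.678. Taking the right-of-MT solution: B = (18.550, -12.863).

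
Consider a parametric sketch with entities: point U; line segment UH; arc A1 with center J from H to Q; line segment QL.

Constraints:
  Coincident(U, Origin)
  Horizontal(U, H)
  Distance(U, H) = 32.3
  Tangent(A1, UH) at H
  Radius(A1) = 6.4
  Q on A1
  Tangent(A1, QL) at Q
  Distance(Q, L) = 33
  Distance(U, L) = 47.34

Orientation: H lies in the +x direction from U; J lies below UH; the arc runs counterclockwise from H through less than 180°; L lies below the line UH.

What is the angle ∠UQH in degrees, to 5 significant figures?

120.78°

U is at the origin; U and H share the same y with |UH| = 32.3 and H on the +x side, so H = (32.300, 0.0000). The tangent condition forces JH to be normal to UH, so J = H + (0, -6.4) = (32.300, -6.4000). Since JQ ⟂ QL (tangency), |JL| = √(6.4² + 33.0²) = 33.615 regardless of where Q sits on A1. So L lies on both circle(U, 47.34) and circle(J, 33.615); the below-UH intersection is L = (26.167, -39.451). Q is the foot of the tangent from L: Q = (25.900, -6.4518).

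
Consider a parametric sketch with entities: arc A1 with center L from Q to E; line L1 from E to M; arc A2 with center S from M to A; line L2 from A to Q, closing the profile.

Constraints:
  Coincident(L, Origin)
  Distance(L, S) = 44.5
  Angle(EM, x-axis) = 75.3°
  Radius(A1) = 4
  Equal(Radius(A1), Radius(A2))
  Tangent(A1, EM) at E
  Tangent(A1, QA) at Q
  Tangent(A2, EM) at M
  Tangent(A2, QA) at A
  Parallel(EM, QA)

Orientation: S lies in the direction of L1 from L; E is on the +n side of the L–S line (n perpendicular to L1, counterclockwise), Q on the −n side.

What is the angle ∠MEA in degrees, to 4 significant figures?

10.19°

The slot axis is L1's direction at 75.3°, so u = (cos 75.3°, sin 75.3°) = (0.2538, 0.9673) and n = (−sin 75.3°, cos 75.3°) = (-0.9673, 0.2538). L is at the origin and S lies 44.5 along u from L, so S = 44.5·u = (11.29, 43.04). Tangency of A1 to both parallel lines with radius 4.0 puts E and Q at L ± 4.0·n: E = (-3.869, 1.015), Q = (3.869, -1.015). Equal radii place M and A the same way about S: M = S + 4.0·n = (7.423, 44.06), A = S − 4.0·n = (15.16, 42.03). Then cos ∠MEA = EM·EA / (|EM||EA|), giving 10.19°.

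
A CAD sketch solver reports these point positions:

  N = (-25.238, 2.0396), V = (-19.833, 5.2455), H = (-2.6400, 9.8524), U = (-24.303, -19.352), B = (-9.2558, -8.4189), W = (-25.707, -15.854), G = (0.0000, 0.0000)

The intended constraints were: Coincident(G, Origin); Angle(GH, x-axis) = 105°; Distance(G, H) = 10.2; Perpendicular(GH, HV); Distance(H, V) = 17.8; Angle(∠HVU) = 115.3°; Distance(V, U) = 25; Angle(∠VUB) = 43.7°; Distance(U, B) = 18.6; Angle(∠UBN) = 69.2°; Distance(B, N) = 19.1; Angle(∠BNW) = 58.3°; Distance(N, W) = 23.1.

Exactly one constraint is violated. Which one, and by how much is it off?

Distance(N, W) = 23.1 — off by 5.20.

G = (0.00, 0.00) ✓; GH at 105.0° ✓; |GH| = 10.20 ✓; ∠(GH, HV) = 90.00° ✓; |HV| = 17.80 ✓; ∠HVU = 115.3° ✓; |VU| = 25.00 ✓; ∠VUB = 43.70° ✓; |UB| = 18.60 ✓; ∠UBN = 69.20° ✓; |BN| = 19.10 ✓; ∠BNW = 58.30° ✓; |NW| = 17.90 ✗.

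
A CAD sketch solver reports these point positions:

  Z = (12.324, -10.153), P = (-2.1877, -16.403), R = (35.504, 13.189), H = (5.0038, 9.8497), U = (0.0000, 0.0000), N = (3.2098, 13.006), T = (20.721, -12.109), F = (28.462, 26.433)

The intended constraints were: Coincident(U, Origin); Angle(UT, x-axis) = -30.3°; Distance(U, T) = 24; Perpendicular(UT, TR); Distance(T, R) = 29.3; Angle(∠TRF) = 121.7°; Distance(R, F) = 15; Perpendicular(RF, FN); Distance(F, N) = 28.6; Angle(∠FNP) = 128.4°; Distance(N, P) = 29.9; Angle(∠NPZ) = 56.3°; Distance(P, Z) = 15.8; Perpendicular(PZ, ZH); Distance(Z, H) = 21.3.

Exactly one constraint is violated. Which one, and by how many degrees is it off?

Perpendicular(PZ, ZH) — off by 3.20°.

U = (0.00, 0.00) ✓; UT at -30.30° ✓; |UT| = 24.00 ✓; ∠(UT, TR) = 90.00° ✓; |TR| = 29.30 ✓; ∠TRF = 121.7° ✓; |RF| = 15.00 ✓; ∠(RF, FN) = 90.00° ✓; |FN| = 28.60 ✓; ∠FNP = 128.4° ✓; |NP| = 29.90 ✓; ∠NPZ = 56.30° ✓; |PZ| = 15.80 ✓; ∠(PZ, ZH) = 86.80° ✗; |ZH| = 21.30 ✓.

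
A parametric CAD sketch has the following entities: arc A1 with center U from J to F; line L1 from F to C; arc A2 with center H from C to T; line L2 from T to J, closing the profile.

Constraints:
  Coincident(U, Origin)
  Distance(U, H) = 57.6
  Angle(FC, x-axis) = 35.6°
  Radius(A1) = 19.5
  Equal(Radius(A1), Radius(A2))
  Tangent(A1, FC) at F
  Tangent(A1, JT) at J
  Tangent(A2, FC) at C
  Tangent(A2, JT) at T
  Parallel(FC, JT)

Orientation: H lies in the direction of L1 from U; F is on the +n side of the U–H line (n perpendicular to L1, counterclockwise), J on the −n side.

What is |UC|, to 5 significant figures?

60.811

Tangency of A1 to both parallel lines with radius 19.5 puts F and J at U ± 19.5·n: F = (-11.351, 15.855), J = (11.351, -15.855). Equal radii place C and T the same way about H: C = H + 19.5·n = (35.483, 49.386), T = H − 19.5·n = (58.186, 17.675). Then |UC| = |C − U| = 60.811.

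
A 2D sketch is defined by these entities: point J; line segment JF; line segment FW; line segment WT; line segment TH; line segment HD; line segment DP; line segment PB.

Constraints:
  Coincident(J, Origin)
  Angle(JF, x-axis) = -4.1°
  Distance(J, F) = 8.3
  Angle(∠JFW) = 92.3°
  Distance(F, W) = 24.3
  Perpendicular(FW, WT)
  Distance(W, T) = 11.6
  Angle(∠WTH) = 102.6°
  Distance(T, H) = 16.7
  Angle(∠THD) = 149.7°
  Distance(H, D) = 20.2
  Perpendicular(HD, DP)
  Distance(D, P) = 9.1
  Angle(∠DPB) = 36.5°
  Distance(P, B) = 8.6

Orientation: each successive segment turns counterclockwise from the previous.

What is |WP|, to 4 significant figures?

32.78

J is at the origin; JF runs at -4.1° with length 8.3, so F = (8.279, -0.5934). ∠JFW = 92.3° gives FW at 83.60° from the x-axis; with |FW| = 24.3, W = (10.99, 23.56). The perpendicularity gives WT at right angles to FW, so WT runs at 173.6°; with |WT| = 11.6, T = (-0.5403, 24.85). ∠WTH = 102.6° gives TH at -109.0° from the x-axis; with |TH| = 16.7, H = (-5.977, 9.058). ∠THD = 149.7° gives HD at -78.70° from the x-axis; with |HD| = 20.2, D = (-2.019, -10.75). The perpendicularity gives DP at right angles to HD, so DP runs at 11.30°; with |DP| = 9.1, P = (6.904, -8.967). Then |WP| = |P − W| = 32.78.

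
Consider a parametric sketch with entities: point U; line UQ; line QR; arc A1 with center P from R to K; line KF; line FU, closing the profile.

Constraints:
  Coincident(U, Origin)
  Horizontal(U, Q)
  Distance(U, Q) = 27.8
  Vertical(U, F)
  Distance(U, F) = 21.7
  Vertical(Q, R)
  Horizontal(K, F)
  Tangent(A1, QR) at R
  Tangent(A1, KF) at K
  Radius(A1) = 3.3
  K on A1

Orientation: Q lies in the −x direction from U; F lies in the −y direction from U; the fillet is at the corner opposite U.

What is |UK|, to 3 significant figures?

32.7

U is at the origin; UQ is horizontal with |UQ| = 27.8 and Q on the −x side, so Q = (-27.8, 0.00). UF is vertical with |UF| = 21.7 and F on the −y side, so F = (0.00, -21.7). The virtual corner opposite U is at (-27.8, -21.7). A1 meets QR tangentially, so PR is at right angles to QR and the tangent condition forces PK to be normal to KF, with radius 3.3, so the center P sits 3.3 in from both sides at P = (-24.5, -18.4). That places the tangent points at R = (-27.8, -18.4) on QR and K = (-24.5, -21.7) on KF. Then |UK| = |K − U| = 32.7.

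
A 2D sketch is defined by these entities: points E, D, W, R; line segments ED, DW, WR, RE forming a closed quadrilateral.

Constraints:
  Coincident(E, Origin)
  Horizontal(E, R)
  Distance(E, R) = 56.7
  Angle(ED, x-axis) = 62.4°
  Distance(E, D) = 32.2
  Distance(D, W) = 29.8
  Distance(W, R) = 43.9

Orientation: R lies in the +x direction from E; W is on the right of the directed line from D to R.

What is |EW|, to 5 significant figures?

12.871

Checks: |DW| = 29.80 ✓; |WR| = 43.90 ✓.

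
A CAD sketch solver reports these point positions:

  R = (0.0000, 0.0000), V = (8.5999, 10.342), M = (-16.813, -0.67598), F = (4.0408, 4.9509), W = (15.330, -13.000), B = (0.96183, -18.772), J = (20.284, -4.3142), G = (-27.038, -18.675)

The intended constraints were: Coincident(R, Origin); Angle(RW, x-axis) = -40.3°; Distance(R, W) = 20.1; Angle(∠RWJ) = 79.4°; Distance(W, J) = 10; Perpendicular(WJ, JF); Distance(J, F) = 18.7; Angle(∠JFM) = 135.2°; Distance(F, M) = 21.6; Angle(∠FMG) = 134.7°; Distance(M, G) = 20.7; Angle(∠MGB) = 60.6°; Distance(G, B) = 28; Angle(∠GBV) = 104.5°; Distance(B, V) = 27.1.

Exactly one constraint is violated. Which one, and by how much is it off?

Distance(B, V) = 27.1 — off by 3.00.

R = (0.00, 0.00) ✓; RW at -40.30° ✓; |RW| = 20.10 ✓; ∠RWJ = 79.40° ✓; |WJ| = 9.999 ✓; ∠(WJ, JF) = 90.00° ✓; |JF| = 18.70 ✓; ∠JFM = 135.2° ✓; |FM| = 21.60 ✓; ∠FMG = 134.7° ✓; |MG| = 20.70 ✓; ∠MGB = 60.60° ✓; |GB| = 28.00 ✓; ∠GBV = 104.5° ✓; |BV| = 30.10 ✗.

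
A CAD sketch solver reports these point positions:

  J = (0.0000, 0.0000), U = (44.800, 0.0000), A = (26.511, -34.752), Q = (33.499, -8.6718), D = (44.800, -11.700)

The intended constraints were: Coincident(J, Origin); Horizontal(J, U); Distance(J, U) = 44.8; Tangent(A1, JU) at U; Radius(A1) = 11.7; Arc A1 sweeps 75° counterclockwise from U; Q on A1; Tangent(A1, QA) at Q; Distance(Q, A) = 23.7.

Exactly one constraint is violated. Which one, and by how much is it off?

Distance(Q, A) = 23.7 — off by 3.30.

J = (0.00, 0.00) ✓; J.y = 0.00, U.y = 0.00 ✓; |JU| = 44.80 ✓; ∠(DU, UJ) = 90.00° ✓; |DU| = 11.70 ✓; bearing(D→Q) − bearing(D→U) = 75.00° ✓; |DQ| = 11.70 ✓; ∠(DQ, QA) = 90.00° ✓; |QA| = 27.00 ✗.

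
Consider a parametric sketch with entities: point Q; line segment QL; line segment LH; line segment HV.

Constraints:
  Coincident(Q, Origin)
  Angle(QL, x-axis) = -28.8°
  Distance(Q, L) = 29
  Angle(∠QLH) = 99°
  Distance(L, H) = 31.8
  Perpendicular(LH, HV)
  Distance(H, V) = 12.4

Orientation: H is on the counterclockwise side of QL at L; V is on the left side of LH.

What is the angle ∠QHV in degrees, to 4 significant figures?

51.75°

∠QLH = 99.0°, so LH runs at -28.8° + (180° − 99.0°) = 52.20° from the x-axis; with |LH| = 31.8, H = L + 31.8·(cos 52.20°, sin 52.20°) = (44.90, 11.16). The perpendicularity gives HV at right angles to LH; with |HV| = 12.4 on the left of LH, V = H + 12.4·(-0.7902, 0.6129) = (35.11, 18.76). Then cos ∠QHV = HQ·HV / (|HQ||HV|), giving 51.75°.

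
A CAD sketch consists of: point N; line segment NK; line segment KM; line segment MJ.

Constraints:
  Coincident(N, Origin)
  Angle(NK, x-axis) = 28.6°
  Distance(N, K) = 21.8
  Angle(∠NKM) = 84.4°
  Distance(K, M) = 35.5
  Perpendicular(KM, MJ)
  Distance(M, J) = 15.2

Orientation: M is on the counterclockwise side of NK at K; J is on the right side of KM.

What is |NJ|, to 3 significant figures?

49.7

∠NKM = 84.4°, so KM runs at 28.6° + (180° − 84.4°) = 124° from the x-axis; with |KM| = 35.5, M = K + 35.5·(cos 124°, sin 124°) = (-0.814, 39.8). KM ⟂ MJ; with |MJ| = 15.2 on the right of KM, J = M + 15.2·(0.827, 0.562) = (11.8, 48.3). Then |NJ| = |J − N| = 49.7.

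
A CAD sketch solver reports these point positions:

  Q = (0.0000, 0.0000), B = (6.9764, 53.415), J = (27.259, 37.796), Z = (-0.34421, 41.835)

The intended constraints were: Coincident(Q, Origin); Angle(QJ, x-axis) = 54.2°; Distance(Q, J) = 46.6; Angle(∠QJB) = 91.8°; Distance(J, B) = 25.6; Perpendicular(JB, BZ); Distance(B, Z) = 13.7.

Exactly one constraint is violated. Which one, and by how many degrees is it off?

Perpendicular(JB, BZ) — off by 5.30°.

Q = (0.00, 0.00) ✓; QJ at 54.20° ✓; |QJ| = 46.60 ✓; ∠QJB = 91.80° ✓; |JB| = 25.60 ✓; ∠(JB, BZ) = 95.30° ✗; |BZ| = 13.70 ✓.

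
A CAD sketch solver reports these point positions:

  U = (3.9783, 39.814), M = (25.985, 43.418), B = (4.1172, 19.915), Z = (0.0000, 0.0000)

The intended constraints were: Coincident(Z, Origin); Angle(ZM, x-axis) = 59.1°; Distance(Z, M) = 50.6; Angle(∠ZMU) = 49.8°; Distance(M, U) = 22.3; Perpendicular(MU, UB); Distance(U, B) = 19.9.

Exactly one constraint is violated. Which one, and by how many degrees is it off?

Perpendicular(MU, UB) — off by 8.90°.

Z = (0.00, 0.00) ✓; ZM at 59.10° ✓; |ZM| = 50.60 ✓; ∠ZMU = 49.80° ✓; |MU| = 22.30 ✓; ∠(MU, UB) = 81.10° ✗; |UB| = 19.90 ✓.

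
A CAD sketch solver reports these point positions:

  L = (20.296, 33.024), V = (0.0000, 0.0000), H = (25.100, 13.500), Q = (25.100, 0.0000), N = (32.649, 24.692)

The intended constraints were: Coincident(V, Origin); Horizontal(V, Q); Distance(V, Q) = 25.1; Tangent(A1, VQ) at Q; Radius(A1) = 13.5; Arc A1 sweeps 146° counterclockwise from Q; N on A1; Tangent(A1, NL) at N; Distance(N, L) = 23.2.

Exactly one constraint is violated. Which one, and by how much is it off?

Distance(N, L) = 23.2 — off by 8.30.

V = (0.00, 0.00) ✓; V.y = 0.00, Q.y = 0.00 ✓; |VQ| = 25.10 ✓; ∠(HQ, QV) = 90.00° ✓; |HQ| = 13.50 ✓; bearing(H→N) − bearing(H→Q) = 146.0° ✓; |HN| = 13.50 ✓; ∠(HN, NL) = 90.00° ✓; |NL| = 14.90 ✗.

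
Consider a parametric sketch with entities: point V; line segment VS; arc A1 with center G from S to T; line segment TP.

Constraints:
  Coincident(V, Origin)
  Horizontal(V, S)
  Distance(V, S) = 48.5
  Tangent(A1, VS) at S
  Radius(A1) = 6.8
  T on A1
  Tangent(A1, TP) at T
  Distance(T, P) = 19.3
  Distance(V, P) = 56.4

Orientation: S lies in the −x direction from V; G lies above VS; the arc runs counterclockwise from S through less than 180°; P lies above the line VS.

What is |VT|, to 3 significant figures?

43.2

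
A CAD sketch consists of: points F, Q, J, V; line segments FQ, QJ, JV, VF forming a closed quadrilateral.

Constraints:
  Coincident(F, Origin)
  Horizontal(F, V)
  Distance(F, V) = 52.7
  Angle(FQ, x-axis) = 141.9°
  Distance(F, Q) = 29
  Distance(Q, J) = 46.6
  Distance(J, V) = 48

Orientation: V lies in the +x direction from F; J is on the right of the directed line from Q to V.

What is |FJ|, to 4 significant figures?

18.89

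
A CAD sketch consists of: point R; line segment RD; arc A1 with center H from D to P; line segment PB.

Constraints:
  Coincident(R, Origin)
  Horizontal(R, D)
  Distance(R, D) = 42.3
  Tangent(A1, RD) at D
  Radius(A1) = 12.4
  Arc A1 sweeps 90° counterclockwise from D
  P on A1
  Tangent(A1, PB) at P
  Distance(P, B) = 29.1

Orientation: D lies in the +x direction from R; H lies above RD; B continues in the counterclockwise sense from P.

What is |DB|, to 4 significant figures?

43.31

R is at the origin; RD is horizontal with |RD| = 42.3 and D on the +x side, so D = (42.30, 0.000). Tangency of A1 to RD means the radius HD is perpendicular to RD, so H = D + (0, 12.4) = (42.30, 12.40). On A1, D sits at bearing -90° from H; a 90° counterclockwise sweep puts P at bearing 0°, so P = H + 12.4·(cos 0°, sin 0°) = (54.70, 12.40). The tangent condition forces HP to be normal to PB, so PB runs along (−sin 0°, cos 0°); with |PB| = 29.1, B = (54.70, 41.50). Then |DB| = |B − D| = 43.31.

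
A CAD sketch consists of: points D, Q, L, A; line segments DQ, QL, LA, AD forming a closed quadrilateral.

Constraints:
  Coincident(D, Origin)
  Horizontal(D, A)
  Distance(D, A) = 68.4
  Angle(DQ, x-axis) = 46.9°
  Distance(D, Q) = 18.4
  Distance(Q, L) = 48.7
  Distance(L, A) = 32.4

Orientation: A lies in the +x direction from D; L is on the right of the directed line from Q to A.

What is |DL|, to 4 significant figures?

50.61

Checks: |QL| = 48.70 ✓; |LA| = 32.40 ✓.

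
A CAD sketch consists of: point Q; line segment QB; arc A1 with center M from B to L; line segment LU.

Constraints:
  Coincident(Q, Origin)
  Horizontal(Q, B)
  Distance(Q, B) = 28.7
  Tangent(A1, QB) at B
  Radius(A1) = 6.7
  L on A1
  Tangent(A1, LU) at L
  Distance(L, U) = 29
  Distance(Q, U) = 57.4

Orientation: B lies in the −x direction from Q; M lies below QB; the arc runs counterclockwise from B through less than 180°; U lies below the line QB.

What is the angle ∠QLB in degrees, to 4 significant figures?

22.64°

Q is at the origin; QB is horizontal with |QB| = 28.7 and B on the −x side, so B = (-28.70, 0.000). A1 meets QB tangentially, so MB is at right angles to QB, so M = B + (0, -6.7) = (-28.70, -6.700). Since ML ⟂ LU (tangency), |MU| = √(6.7² + 29.0²) = 29.76 regardless of where L sits on A1. So U lies on both circle(Q, 57.4) and circle(M, 29.76); the below-QB intersection is U = (-50.91, -26.52). L is the foot of the tangent from U: L = (-34.17, -2.833).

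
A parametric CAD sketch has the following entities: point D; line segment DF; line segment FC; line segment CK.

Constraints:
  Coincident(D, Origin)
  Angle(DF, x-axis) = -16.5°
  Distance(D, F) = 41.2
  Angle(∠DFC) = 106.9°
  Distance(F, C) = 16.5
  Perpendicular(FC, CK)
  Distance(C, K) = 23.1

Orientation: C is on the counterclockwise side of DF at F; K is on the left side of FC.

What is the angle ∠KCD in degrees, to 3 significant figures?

35.8°

∠DFC = 106.9°, so FC runs at -16.5° + (180° − 106.9°) = 56.6° from the x-axis; with |FC| = 16.5, C = F + 16.5·(cos 56.6°, sin 56.6°) = (48.6, 2.07). FC ⟂ CK; with |CK| = 23.1 on the left of FC, K = C + 23.1·(-0.835, 0.550) = (29.3, 14.8). Then cos ∠KCD = CK·CD / (|CK||CD|), giving 35.8°.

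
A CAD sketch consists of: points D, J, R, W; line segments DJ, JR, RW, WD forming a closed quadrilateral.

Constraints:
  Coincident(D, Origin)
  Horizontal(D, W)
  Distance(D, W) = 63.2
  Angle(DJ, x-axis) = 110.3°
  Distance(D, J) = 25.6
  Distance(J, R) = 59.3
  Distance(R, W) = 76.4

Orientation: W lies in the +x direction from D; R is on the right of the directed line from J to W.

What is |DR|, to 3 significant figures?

35.4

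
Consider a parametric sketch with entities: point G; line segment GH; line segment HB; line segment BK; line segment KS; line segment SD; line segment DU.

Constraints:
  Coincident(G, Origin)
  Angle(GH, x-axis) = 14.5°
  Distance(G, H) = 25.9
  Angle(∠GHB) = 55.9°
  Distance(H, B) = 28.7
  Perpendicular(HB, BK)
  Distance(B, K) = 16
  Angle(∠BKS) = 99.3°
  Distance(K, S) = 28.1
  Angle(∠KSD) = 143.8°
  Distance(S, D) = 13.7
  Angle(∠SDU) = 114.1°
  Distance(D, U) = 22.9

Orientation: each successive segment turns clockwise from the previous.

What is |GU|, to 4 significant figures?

38.81

∠KSD = 143.8° gives SD at 43.50° from the x-axis; with |SD| = 13.7, D = (15.34, 21.89). ∠SDU = 114.1° gives DU at -22.40° from the x-axis; with |DU| = 22.9, U = (36.51, 13.17). Then |GU| = |U − G| = 38.81.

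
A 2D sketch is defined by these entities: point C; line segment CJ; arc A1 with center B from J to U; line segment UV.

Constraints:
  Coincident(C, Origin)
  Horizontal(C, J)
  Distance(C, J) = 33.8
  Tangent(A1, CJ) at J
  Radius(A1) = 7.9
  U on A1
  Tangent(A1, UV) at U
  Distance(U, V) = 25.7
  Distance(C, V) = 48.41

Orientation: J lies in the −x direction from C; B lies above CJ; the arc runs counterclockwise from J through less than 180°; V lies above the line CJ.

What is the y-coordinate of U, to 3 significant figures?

10.2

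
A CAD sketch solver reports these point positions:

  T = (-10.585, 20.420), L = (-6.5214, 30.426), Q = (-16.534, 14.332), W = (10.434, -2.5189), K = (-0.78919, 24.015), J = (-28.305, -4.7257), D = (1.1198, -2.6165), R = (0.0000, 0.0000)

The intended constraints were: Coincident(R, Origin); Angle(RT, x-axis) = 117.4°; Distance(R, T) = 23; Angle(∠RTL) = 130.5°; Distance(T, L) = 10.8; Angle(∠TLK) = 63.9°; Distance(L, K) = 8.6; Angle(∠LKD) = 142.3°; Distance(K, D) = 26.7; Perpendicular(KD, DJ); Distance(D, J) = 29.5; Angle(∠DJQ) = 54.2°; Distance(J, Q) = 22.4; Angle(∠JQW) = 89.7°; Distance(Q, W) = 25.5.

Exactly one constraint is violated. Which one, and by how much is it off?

Distance(Q, W) = 25.5 — off by 6.30.

R = (0.00, 0.00) ✓; RT at 117.4° ✓; |RT| = 23.00 ✓; ∠RTL = 130.5° ✓; |TL| = 10.80 ✓; ∠TLK = 63.90° ✓; |LK| = 8.600 ✓; ∠LKD = 142.3° ✓; |KD| = 26.70 ✓; ∠(KD, DJ) = 90.00° ✓; |DJ| = 29.50 ✓; ∠DJQ = 54.20° ✓; |JQ| = 22.40 ✓; ∠JQW = 89.70° ✓; |QW| = 31.80 ✗.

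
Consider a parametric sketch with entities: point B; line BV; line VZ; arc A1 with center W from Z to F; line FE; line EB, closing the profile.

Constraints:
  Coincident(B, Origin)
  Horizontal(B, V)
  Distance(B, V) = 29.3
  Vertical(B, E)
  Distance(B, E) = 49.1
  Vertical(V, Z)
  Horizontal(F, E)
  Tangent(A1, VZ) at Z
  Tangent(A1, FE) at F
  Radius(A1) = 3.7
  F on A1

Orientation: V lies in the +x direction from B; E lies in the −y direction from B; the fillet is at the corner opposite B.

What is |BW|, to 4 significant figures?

52.12

B is at the origin; BV is horizontal with |BV| = 29.3 and V on the +x side, so V = (29.30, 0.000). BE is vertical with |BE| = 49.1 and E on the −y side, so E = (0.000, -49.10). The virtual corner opposite B is at (29.30, -49.10). Tangency of A1 to VZ means the radius WZ is perpendicular to VZ and the tangent condition forces WF to be normal to FE, with radius 3.7, so the center W sits 3.7 in from both sides at W = (25.60, -45.40). Then |BW| = |W − B| = 52.12.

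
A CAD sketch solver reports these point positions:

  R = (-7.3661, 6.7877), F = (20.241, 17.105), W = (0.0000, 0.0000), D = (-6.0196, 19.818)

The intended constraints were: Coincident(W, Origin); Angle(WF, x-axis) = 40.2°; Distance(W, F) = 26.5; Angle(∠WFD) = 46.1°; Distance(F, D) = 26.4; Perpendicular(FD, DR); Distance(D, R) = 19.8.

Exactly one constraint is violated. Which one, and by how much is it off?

Distance(D, R) = 19.8 — off by 6.70.

W = (0.00, 0.00) ✓; WF at 40.20° ✓; |WF| = 26.50 ✓; ∠WFD = 46.10° ✓; |FD| = 26.40 ✓; ∠(FD, DR) = 90.00° ✓; |DR| = 13.10 ✗.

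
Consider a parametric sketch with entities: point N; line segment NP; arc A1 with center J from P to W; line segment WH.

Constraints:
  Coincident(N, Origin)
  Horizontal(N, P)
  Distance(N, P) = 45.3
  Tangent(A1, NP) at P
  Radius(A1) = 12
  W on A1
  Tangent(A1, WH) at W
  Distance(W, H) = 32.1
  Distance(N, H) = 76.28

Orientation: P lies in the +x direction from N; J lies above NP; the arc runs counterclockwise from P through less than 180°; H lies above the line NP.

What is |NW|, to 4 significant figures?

57.64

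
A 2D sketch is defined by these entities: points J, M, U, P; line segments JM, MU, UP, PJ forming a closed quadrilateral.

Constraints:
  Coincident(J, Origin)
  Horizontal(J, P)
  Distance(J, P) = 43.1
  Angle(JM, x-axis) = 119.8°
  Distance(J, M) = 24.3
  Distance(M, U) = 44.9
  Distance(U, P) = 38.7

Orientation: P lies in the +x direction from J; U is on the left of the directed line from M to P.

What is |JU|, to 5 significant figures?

47.283

Checks: |MU| = 44.90 ✓; |UP| = 38.70 ✓.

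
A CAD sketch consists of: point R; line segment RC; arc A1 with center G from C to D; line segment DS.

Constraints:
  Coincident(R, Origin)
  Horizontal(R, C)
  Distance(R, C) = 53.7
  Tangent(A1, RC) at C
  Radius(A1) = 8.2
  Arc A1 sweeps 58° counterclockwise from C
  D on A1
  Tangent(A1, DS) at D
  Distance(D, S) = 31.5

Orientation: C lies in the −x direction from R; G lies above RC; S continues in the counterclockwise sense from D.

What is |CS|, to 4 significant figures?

38.65

R is at the origin; RC is horizontal with |RC| = 53.7 and C on the −x side, so C = (-53.70, 0.000). The tangent condition forces GC to be normal to RC, so G = C + (0, 8.2) = (-53.70, 8.200). On A1, C sits at bearing -90° from G; a 58° counterclockwise sweep puts D at bearing -32°, so D = G + 8.2·(cos -32°, sin -32°) = (-46.75, 3.855). A1 meets DS tangentially, so GD is at right angles to DS, so DS runs along (−sin -32°, cos -32°); with |DS| = 31.5, S = (-30.05, 30.57). Then |CS| = |S − C| = 38.65.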